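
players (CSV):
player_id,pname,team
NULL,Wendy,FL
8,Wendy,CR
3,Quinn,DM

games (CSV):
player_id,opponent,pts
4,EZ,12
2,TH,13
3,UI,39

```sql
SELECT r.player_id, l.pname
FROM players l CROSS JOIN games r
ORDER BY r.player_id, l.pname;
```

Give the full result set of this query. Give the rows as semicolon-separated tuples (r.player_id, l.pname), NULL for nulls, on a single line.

(2, Quinn); (2, Wendy); (2, Wendy); (3, Quinn); (3, Wendy); (3, Wendy); (4, Quinn); (4, Wendy); (4, Wendy)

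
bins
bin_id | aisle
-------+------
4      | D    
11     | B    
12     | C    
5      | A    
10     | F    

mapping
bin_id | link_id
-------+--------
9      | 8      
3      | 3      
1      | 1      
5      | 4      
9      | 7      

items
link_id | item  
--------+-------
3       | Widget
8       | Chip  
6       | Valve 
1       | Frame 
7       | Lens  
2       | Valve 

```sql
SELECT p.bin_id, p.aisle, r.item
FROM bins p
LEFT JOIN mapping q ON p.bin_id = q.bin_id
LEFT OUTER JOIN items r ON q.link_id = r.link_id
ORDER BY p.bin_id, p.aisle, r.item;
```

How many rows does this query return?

5

Joins associate left-to-right: bins LEFT JOIN mapping on bin_id gives 5 intermediate row(s).
Then LEFT JOIN `items r` on link_id: each of those 5 rows is kept; rows whose q.link_id has no match in r get NULL for r's columns.
Result: 5 row(s).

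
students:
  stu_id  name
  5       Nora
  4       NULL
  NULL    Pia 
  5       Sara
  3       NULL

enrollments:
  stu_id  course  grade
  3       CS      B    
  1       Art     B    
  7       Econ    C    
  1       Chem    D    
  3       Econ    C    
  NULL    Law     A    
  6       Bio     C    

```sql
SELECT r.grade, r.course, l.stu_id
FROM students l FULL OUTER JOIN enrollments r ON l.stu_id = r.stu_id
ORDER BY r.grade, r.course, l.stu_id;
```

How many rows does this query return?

11

FULL OUTER JOIN keeps every row from both sides; unmatched rows get NULL for the other side's columns.
Matching on l.stu_id = r.stu_id. A NULL in a compared column never satisfies the condition.
- l[0] stu_id=5 → no match; kept with NULLs on the r side.
- l[1] stu_id=4 → no match; kept with NULLs on the r side.
- l[2] stu_id=NULL → no match; kept with NULLs on the r side.
- l[3] stu_id=5 → no match; kept with NULLs on the r side.
- l[4] stu_id=3 → 2 match(es) in r → 2 row(s).
- 5 row(s) from r found no l partner → padded with NULL.
Total: 2 matched + 9 padded = 11 rows.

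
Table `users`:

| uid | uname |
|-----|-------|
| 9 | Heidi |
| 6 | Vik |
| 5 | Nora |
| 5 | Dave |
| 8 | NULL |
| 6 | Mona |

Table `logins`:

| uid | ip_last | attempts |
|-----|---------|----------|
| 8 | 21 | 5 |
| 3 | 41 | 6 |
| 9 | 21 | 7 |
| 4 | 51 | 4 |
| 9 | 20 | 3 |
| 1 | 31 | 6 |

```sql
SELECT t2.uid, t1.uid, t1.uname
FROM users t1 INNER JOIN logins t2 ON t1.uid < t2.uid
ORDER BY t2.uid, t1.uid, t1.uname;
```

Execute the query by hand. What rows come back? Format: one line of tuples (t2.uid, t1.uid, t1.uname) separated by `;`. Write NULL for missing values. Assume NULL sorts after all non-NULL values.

(8, 5, Dave); (8, 5, Nora); (8, 6, Mona); (8, 6, Vik); (9, 5, Dave); (9, 5, Dave); (9, 5, Nora); (9, 5, Nora); (9, 6, Mona); (9, 6, Mona); (9, 6, Vik); (9, 6, Vik); (9, 8, NULL); (9, 8, NULL)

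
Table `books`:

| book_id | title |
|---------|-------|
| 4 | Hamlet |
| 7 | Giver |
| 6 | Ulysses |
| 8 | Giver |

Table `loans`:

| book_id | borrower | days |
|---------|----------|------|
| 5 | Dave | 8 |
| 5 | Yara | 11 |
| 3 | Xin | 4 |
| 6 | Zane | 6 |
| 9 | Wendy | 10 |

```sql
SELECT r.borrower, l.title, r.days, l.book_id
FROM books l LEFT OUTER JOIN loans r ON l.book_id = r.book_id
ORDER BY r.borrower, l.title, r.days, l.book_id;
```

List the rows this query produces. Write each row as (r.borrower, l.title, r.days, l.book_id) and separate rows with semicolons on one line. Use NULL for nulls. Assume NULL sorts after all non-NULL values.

LEFT JOIN keeps every row from `books`; unmatched rows get NULL for `loans`'s columns.
Matching on l.book_id = r.book_id.
Matched pairs: 1; unmatched l rows kept: 3.

(Zane, Ulysses, 6, 6); (NULL, Giver, NULL, 7); (NULL, Giver, NULL, 8); (NULL, Hamlet, NULL, 4)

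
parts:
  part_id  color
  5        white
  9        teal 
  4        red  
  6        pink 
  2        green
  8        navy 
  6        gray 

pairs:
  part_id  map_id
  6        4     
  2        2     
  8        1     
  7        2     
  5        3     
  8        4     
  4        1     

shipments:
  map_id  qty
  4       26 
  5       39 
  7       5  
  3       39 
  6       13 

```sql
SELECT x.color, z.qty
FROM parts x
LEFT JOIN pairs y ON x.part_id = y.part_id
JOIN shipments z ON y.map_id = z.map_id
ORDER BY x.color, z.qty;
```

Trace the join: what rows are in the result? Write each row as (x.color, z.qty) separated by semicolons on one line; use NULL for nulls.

(gray, 26); (navy, 26); (pink, 26); (white, 39)

Step 1 — x LEFT JOIN y on part_id → 8 row(s).
Then INNER JOIN `shipments z` on map_id: keep only rows whose y.map_id appears in z.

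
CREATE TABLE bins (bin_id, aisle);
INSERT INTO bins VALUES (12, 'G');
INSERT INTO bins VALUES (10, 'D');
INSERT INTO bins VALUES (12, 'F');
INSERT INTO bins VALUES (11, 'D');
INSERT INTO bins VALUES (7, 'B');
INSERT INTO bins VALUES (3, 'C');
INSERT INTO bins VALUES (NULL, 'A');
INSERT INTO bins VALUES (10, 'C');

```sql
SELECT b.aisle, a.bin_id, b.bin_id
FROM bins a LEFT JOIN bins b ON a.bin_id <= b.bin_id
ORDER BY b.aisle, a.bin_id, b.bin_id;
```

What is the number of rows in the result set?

31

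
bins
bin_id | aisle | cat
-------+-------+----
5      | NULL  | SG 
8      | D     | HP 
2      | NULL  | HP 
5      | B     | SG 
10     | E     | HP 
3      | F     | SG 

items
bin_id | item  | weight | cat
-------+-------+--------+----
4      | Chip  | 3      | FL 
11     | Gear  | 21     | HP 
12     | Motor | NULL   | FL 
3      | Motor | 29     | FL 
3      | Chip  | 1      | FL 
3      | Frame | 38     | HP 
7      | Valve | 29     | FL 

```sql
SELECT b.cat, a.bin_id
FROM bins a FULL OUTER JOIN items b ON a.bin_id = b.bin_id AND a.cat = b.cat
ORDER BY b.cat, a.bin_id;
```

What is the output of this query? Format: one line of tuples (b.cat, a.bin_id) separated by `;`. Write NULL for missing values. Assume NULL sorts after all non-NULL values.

(FL, NULL); (FL, NULL); (FL, NULL); (FL, NULL); (FL, NULL); (HP, NULL); (HP, NULL); (NULL, 2); (NULL, 3); (NULL, 5); (NULL, 5); (NULL, 8); (NULL, 10)

FULL OUTER JOIN keeps every row from both sides; unmatched rows get NULL for the other side's columns.
Matching on a.bin_id = b.bin_id AND a.cat = b.cat.
Matched pairs: 0; unmatched a rows kept: 6; unmatched b rows kept: 7.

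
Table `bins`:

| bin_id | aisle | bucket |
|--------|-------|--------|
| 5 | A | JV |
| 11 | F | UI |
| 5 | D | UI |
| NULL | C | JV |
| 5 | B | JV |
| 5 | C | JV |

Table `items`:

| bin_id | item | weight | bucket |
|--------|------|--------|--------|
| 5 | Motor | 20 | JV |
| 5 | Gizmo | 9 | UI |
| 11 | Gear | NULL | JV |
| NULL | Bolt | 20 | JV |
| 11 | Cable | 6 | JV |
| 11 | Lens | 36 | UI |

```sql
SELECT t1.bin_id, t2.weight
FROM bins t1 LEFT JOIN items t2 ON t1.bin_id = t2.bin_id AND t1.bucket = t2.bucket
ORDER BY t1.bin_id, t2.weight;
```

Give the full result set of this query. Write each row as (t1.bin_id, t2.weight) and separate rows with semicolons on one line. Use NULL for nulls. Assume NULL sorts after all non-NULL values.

LEFT JOIN keeps every row from `bins`; unmatched rows get NULL for `items`'s columns.
Matching on t1.bin_id = t2.bin_id AND t1.bucket = t2.bucket. A NULL in a compared column never satisfies the condition.
Matched pairs: 5; unmatched t1 rows kept: 1.

(5, 9); (5, 20); (5, 20); (5, 20); (11, 36); (NULL, NULL)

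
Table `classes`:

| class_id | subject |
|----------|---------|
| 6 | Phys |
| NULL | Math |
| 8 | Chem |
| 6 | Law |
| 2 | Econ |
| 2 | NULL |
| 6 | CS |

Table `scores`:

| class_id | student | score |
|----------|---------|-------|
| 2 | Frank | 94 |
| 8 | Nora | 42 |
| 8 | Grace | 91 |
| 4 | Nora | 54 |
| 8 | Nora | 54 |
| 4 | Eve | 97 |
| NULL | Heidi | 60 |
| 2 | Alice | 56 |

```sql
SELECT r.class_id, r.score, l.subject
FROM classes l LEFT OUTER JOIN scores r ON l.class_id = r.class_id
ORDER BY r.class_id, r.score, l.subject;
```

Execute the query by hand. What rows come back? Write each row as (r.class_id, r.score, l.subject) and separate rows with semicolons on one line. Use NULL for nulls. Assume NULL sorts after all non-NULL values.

LEFT JOIN keeps every row from `classes`; unmatched rows get NULL for `scores`'s columns.
Matching on l.class_id = r.class_id. A NULL in a compared column never satisfies the condition.
- class_id=6: no r row matches, row kept with r columns NULL.
- class_id=NULL: no r row matches, row kept with r columns NULL.
- class_id=8: 3 matching r row(s), so 3 row(s) emitted.
- class_id=6: no r row matches, row kept with r columns NULL.
- class_id=2: 2 matching r row(s), so 2 row(s) emitted.
- class_id=2: 2 matching r row(s), so 2 row(s) emitted.
- class_id=6: no r row matches, row kept with r columns NULL.

(2, 56, Econ); (2, 56, NULL); (2, 94, Econ); (2, 94, NULL); (8, 42, Chem); (8, 54, Chem); (8, 91, Chem); (NULL, NULL, CS); (NULL, NULL, Law); (NULL, NULL, Math); (NULL, NULL, Phys)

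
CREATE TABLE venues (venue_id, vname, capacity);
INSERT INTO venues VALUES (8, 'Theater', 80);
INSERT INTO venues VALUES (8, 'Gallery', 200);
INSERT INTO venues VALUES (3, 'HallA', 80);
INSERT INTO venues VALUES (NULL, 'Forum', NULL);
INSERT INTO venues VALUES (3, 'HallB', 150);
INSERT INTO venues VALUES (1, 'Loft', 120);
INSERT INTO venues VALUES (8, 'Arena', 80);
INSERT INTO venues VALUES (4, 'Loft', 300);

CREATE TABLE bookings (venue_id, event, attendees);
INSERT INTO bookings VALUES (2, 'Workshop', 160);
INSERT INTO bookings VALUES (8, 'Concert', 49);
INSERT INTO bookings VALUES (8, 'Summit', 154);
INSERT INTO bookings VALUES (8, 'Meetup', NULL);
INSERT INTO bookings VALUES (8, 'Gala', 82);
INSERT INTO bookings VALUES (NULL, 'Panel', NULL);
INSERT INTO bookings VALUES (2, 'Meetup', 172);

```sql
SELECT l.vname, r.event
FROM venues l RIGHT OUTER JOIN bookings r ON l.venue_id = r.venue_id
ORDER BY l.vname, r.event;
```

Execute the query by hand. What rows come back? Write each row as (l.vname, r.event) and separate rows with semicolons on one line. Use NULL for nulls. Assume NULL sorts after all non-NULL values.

(Arena, Concert); (Arena, Gala); (Arena, Meetup); (Arena, Summit); (Gallery, Concert); (Gallery, Gala); (Gallery, Meetup); (Gallery, Summit); (Theater, Concert); (Theater, Gala); (Theater, Meetup); (Theater, Summit); (NULL, Meetup); (NULL, Panel); (NULL, Workshop)

RIGHT JOIN keeps every row from `bookings`; unmatched rows get NULL for `venues`'s columns.
Matching on l.venue_id = r.venue_id. A NULL in a compared column never satisfies the condition.
- l (venue_id=8) pairs with 4 row(s) of r.
- l (venue_id=8) pairs with 4 row(s) of r.
- l (venue_id=3) has no partner in r.
- l (venue_id=NULL) has no partner in r.
- l (venue_id=3) has no partner in r.
- l (venue_id=1) has no partner in r.
- l (venue_id=8) pairs with 4 row(s) of r.
- l (venue_id=4) has no partner in r.
- plus 3 unmatched r row(s), each kept with NULL l columns.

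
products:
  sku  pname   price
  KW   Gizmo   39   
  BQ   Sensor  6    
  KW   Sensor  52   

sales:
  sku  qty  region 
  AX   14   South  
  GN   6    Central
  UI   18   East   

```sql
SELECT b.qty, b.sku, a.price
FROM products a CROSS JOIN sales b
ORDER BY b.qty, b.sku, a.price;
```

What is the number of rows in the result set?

9

CROSS JOIN pairs every row of `products` with every row of `sales`: 3 × 3 = 9 rows.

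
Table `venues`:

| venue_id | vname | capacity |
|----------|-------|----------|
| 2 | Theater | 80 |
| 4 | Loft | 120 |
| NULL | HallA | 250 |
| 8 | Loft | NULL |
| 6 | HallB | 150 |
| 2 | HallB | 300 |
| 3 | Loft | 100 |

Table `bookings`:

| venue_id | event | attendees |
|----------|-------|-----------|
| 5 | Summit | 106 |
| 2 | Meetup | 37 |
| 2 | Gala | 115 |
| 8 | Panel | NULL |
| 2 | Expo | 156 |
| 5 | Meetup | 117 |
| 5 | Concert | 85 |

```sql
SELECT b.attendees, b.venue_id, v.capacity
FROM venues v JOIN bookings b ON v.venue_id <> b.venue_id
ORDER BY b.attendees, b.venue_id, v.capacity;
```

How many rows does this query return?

INNER JOIN keeps only pairs where the ON condition holds.
Matching on v.venue_id <> b.venue_id. A NULL in a compared column never satisfies the condition.
Matched pairs: 35.
Total: 35 rows.

35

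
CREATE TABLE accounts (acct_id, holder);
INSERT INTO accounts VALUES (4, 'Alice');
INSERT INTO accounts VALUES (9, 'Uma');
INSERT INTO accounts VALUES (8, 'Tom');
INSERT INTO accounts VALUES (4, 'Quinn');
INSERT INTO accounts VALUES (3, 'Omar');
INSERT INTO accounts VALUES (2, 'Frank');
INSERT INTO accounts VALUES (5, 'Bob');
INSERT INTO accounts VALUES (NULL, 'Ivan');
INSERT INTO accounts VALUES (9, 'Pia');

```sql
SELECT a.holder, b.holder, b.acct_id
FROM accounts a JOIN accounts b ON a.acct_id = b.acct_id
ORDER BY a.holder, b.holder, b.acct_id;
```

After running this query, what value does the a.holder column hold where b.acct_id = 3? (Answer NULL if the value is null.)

INNER JOIN keeps only pairs where the ON condition holds.
Matching on a.acct_id = b.acct_id. A NULL in a compared column never satisfies the condition.
- a row (acct_id=4): matches 2 b row(s) → 2 output row(s).
- a row (acct_id=9): matches 2 b row(s) → 2 output row(s).
- a row (acct_id=8): matches 1 b row(s) → 1 output row(s).
- a row (acct_id=4): matches 2 b row(s) → 2 output row(s).
- a row (acct_id=3): matches 1 b row(s) → 1 output row(s).
- a row (acct_id=2): matches 1 b row(s) → 1 output row(s).
- a row (acct_id=5): matches 1 b row(s) → 1 output row(s).
- a row (acct_id=NULL): no match → dropped.
- a row (acct_id=9): matches 2 b row(s) → 2 output row(s).

Omar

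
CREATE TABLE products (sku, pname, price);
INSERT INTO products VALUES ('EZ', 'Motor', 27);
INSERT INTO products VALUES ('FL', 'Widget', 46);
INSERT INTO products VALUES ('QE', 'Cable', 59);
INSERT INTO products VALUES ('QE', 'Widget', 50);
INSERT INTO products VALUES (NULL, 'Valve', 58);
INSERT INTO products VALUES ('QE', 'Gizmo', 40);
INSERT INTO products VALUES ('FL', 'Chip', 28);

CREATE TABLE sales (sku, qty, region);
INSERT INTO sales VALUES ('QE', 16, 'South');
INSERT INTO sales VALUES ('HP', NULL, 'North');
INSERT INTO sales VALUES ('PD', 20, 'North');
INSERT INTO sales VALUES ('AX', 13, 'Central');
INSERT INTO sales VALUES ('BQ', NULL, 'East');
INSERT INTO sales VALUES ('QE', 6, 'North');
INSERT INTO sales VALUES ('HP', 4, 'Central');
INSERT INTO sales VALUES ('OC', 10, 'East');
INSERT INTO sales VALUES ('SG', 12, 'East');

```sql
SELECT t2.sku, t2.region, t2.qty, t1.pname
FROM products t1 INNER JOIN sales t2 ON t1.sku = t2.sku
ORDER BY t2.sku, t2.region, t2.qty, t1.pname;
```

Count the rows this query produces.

6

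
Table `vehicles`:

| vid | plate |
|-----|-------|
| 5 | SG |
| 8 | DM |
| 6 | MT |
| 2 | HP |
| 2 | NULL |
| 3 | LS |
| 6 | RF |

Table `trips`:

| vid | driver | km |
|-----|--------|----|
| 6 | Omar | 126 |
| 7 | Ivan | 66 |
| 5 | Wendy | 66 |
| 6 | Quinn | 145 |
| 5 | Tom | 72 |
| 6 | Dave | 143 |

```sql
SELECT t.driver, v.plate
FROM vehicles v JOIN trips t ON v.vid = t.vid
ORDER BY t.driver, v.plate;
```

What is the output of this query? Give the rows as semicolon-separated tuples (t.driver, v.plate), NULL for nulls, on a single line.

INNER JOIN keeps only pairs where the ON condition holds.
Matching on v.vid = t.vid.
Matched pairs: 8.

(Dave, MT); (Dave, RF); (Omar, MT); (Omar, RF); (Quinn, MT); (Quinn, RF); (Tom, SG); (Wendy, SG)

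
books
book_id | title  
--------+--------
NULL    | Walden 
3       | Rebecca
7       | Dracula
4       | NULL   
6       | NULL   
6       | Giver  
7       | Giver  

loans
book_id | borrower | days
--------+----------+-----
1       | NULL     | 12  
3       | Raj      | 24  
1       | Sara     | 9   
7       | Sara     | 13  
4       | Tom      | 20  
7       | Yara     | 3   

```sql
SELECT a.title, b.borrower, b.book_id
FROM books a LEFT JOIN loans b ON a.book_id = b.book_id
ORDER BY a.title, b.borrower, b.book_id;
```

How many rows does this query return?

9

LEFT JOIN keeps every row from `books`; unmatched rows get NULL for `loans`'s columns.
Matching on a.book_id = b.book_id. A NULL in a compared column never satisfies the condition.
- a row (book_id=NULL): no match → kept, b columns NULL.
- a row (book_id=3): matches 1 b row(s) → 1 output row(s).
- a row (book_id=7): matches 2 b row(s) → 2 output row(s).
- a row (book_id=4): matches 1 b row(s) → 1 output row(s).
- a row (book_id=6): no match → kept, b columns NULL.
- a row (book_id=6): no match → kept, b columns NULL.
- a row (book_id=7): matches 2 b row(s) → 2 output row(s).
Total: 6 matched + 3 padded = 9 rows.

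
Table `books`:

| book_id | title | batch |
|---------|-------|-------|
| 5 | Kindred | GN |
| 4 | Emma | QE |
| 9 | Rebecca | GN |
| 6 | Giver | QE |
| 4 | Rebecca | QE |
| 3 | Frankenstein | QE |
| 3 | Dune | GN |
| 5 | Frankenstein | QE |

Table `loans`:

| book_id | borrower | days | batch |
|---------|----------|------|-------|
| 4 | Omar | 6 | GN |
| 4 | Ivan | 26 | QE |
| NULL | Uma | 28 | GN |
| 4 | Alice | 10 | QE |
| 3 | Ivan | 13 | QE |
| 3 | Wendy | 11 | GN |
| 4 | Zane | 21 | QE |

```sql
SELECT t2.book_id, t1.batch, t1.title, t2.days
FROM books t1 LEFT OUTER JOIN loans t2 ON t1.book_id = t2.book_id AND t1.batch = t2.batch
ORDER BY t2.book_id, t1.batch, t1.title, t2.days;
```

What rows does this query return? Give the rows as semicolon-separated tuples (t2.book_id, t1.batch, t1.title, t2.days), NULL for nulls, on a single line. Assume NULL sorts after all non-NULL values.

LEFT JOIN keeps every row from `books`; unmatched rows get NULL for `loans`'s columns.
Matching on t1.book_id = t2.book_id AND t1.batch = t2.batch. A NULL in a compared column never satisfies the condition.
Matched pairs: 8; unmatched t1 rows kept: 4.

(3, GN, Dune, 11); (3, QE, Frankenstein, 13); (4, QE, Emma, 10); (4, QE, Emma, 21); (4, QE, Emma, 26); (4, QE, Rebecca, 10); (4, QE, Rebecca, 21); (4, QE, Rebecca, 26); (NULL, GN, Kindred, NULL); (NULL, GN, Rebecca, NULL); (NULL, QE, Frankenstein, NULL); (NULL, QE, Giver, NULL)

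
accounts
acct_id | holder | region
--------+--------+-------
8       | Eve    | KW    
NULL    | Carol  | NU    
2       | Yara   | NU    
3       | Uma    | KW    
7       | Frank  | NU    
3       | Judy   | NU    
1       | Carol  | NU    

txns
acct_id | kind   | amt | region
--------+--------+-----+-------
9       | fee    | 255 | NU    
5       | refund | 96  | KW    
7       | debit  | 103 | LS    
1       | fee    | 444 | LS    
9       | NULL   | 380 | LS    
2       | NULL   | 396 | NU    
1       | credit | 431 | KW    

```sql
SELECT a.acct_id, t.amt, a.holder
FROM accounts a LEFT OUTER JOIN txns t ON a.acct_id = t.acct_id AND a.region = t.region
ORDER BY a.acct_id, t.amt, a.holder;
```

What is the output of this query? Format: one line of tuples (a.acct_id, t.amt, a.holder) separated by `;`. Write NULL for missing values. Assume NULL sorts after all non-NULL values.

(1, NULL, Carol); (2, 396, Yara); (3, NULL, Judy); (3, NULL, Uma); (7, NULL, Frank); (8, NULL, Eve); (NULL, NULL, Carol)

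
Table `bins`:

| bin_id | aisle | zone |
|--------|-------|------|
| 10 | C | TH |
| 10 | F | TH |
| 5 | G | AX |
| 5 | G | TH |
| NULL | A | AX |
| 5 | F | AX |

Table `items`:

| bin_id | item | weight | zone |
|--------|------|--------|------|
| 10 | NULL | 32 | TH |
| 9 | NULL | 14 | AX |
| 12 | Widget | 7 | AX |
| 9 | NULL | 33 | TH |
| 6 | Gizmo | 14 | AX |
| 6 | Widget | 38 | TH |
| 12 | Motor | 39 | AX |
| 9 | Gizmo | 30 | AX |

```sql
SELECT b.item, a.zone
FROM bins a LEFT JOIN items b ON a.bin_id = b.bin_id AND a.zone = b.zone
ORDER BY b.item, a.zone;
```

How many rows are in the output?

LEFT JOIN keeps every row from `bins`; unmatched rows get NULL for `items`'s columns.
Matching on a.bin_id = b.bin_id AND a.zone = b.zone. A NULL in a compared column never satisfies the condition.
- a (bin_id=10, zone=TH) pairs with 1 row(s) of b.
- a (bin_id=10, zone=TH) pairs with 1 row(s) of b.
- a (bin_id=5, zone=AX) has no partner → padded with NULL.
- a (bin_id=5, zone=TH) has no partner → padded with NULL.
- a (bin_id=NULL, zone=AX) has no partner → padded with NULL.
- a (bin_id=5, zone=AX) has no partner → padded with NULL.
Total: 2 matched + 4 padded = 6 rows.

6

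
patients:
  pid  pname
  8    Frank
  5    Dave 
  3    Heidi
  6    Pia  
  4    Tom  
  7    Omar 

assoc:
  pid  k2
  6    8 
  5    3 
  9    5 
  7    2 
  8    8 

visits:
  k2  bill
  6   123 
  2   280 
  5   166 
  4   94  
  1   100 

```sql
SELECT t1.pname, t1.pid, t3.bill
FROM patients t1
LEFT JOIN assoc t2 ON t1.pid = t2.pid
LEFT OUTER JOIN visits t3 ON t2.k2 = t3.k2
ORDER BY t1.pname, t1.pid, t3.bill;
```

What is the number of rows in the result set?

6

Joins associate left-to-right: patients LEFT JOIN assoc on pid gives 6 intermediate row(s).
Then LEFT JOIN `visits t3` on k2: each of those 6 rows is kept; rows whose t2.k2 has no match in t3 get NULL for t3's columns.
Result: 6 row(s).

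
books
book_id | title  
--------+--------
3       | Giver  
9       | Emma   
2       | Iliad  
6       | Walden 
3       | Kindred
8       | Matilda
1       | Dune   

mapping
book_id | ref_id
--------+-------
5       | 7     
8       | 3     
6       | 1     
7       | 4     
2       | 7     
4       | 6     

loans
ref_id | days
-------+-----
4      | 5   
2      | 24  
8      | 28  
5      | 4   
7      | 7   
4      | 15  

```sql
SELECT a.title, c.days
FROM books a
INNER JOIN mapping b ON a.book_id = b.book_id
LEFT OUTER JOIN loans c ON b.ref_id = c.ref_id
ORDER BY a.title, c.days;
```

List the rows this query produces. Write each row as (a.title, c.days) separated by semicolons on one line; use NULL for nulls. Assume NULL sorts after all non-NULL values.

Joins associate left-to-right: books INNER JOIN mapping on book_id gives 3 intermediate row(s).
Then LEFT JOIN `loans c` on ref_id: each of those 3 rows is kept; rows whose b.ref_id has no match in c get NULL for c's columns.

(Iliad, 7); (Matilda, NULL); (Walden, NULL)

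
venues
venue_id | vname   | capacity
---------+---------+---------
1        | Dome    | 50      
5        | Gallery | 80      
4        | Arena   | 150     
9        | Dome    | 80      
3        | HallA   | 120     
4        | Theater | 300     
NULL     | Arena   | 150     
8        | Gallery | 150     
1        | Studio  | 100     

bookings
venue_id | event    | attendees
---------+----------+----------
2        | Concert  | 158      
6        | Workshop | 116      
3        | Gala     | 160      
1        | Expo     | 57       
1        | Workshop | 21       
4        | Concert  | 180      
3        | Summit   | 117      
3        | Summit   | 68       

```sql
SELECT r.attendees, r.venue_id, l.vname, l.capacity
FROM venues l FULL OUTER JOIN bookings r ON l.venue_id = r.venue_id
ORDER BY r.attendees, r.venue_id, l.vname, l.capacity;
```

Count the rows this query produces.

15

FULL OUTER JOIN keeps every row from both sides; unmatched rows get NULL for the other side's columns.
Matching on l.venue_id = r.venue_id. A NULL in a compared column never satisfies the condition.
Matched pairs: 9; unmatched l rows kept: 4; unmatched r rows kept: 2.
Total: 9 matched + 6 padded = 15 rows.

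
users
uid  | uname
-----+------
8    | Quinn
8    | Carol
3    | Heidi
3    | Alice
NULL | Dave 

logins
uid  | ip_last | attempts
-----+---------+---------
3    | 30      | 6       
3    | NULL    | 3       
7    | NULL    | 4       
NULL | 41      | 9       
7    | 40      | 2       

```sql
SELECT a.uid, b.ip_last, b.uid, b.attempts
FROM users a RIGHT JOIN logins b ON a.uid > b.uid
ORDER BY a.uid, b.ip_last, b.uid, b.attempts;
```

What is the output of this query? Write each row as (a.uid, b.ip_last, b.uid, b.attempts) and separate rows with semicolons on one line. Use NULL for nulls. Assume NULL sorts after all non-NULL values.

RIGHT JOIN keeps every row from `logins`; unmatched rows get NULL for `users`'s columns.
Matching on a.uid > b.uid. A NULL in a compared column never satisfies the condition.
- a row (uid=8): matches 4 b row(s) → 4 output row(s).
- a row (uid=8): matches 4 b row(s) → 4 output row(s).
- a row (uid=3): no match.
- a row (uid=3): no match.
- a row (uid=NULL): no match.
- 1 b row(s) had no a match → kept, a columns NULL.
After projecting and ordering:
a.uid | b.ip_last | b.uid | b.attempts
8 | 30 | 3 | 6
8 | 30 | 3 | 6
8 | 40 | 7 | 2
8 | 40 | 7 | 2
8 | NULL | 3 | 3
8 | NULL | 3 | 3
8 | NULL | 7 | 4
8 | NULL | 7 | 4
NULL | 41 | NULL | 9

(8, 30, 3, 6); (8, 30, 3, 6); (8, 40, 7, 2); (8, 40, 7, 2); (8, NULL, 3, 3); (8, NULL, 3, 3); (8, NULL, 7, 4); (8, NULL, 7, 4); (NULL, 41, NULL, 9)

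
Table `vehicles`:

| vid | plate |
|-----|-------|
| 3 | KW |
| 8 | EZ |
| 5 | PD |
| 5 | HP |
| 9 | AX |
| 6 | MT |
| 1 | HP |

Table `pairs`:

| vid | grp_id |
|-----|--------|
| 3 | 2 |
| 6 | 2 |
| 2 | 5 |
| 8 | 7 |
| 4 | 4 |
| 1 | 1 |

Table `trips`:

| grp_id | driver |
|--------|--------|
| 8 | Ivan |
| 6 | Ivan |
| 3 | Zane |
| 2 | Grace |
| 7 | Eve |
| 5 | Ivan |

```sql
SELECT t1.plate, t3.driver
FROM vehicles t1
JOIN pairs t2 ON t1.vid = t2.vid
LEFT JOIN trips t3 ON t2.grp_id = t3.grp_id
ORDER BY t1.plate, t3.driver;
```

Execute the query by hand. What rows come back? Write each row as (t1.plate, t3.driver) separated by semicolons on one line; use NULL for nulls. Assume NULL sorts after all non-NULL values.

(EZ, Eve); (HP, NULL); (KW, Grace); (MT, Grace)

Evaluate left to right. First `vehicles t1 INNER JOIN pairs t2` on vid: 4 row(s).
Then LEFT JOIN `trips t3` on grp_id: each of those 4 rows is kept; rows whose t2.grp_id has no match in t3 get NULL for t3's columns.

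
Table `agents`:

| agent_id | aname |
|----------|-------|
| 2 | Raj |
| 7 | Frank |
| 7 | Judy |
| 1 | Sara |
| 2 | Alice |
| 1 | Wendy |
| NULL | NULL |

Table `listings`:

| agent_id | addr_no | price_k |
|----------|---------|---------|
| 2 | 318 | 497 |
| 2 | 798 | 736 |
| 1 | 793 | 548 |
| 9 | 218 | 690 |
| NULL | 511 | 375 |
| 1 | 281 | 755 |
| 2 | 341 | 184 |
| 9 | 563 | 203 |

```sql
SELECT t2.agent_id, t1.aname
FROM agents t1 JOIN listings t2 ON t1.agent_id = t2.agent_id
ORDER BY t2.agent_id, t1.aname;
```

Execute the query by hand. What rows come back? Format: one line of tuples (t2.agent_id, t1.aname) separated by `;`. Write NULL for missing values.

INNER JOIN keeps only pairs where the ON condition holds.
Matching on t1.agent_id = t2.agent_id. A NULL in a compared column never satisfies the condition.
Matched pairs: 10.

(1, Sara); (1, Sara); (1, Wendy); (1, Wendy); (2, Alice); (2, Alice); (2, Alice); (2, Raj); (2, Raj); (2, Raj)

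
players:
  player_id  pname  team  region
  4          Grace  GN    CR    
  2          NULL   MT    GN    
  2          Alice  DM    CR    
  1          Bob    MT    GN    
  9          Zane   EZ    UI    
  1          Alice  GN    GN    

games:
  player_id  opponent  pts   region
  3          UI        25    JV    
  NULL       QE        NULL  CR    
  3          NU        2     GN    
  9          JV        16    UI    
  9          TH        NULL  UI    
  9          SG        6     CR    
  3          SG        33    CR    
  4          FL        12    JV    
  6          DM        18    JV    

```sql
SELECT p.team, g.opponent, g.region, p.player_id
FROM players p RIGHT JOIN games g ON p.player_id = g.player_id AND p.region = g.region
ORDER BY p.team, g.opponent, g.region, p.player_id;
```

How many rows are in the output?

9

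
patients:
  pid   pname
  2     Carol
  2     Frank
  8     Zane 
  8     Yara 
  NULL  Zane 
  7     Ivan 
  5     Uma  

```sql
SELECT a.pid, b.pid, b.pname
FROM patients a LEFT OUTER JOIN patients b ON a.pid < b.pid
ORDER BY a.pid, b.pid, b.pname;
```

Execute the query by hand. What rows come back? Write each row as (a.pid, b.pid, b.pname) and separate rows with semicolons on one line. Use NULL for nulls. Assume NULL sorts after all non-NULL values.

LEFT JOIN keeps every row from `patients a`; unmatched rows get NULL for `patients b`'s columns.
Matching on a.pid < b.pid. A NULL in a compared column never satisfies the condition.
Matched pairs: 13; unmatched a rows kept: 3.

(2, 5, Uma); (2, 5, Uma); (2, 7, Ivan); (2, 7, Ivan); (2, 8, Yara); (2, 8, Yara); (2, 8, Zane); (2, 8, Zane); (5, 7, Ivan); (5, 8, Yara); (5, 8, Zane); (7, 8, Yara); (7, 8, Zane); (8, NULL, NULL); (8, NULL, NULL); (NULL, NULL, NULL)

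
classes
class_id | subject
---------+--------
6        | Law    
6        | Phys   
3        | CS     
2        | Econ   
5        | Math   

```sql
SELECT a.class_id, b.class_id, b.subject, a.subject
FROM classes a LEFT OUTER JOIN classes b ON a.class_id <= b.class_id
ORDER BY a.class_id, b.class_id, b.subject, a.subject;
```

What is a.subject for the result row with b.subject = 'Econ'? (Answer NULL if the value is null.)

LEFT JOIN keeps every row from `classes a`; unmatched rows get NULL for `classes b`'s columns.
Matching on a.class_id <= b.class_id.
- a[0] class_id=6 → 2 match(es) in b → 2 row(s).
- a[1] class_id=6 → 2 match(es) in b → 2 row(s).
- a[2] class_id=3 → 4 match(es) in b → 4 row(s).
- a[3] class_id=2 → 5 match(es) in b → 5 row(s).
- a[4] class_id=5 → 3 match(es) in b → 3 row(s).

Econ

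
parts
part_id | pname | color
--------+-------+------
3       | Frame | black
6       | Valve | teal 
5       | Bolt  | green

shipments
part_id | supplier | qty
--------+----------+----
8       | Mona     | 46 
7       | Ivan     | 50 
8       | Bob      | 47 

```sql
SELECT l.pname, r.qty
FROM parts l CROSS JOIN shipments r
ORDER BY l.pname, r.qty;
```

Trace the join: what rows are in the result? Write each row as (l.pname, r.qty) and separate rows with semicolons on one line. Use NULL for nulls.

(Bolt, 46); (Bolt, 47); (Bolt, 50); (Frame, 46); (Frame, 47); (Frame, 50); (Valve, 46); (Valve, 47); (Valve, 50)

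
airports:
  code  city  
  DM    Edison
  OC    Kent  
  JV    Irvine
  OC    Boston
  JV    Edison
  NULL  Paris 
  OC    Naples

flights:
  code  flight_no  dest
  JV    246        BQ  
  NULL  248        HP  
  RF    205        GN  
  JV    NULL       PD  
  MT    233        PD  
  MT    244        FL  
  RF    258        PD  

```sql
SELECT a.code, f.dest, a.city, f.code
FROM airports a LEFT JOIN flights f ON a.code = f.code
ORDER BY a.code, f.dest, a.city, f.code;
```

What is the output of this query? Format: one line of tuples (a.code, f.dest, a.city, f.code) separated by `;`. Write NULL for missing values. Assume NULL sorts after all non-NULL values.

(DM, NULL, Edison, NULL); (JV, BQ, Edison, JV); (JV, BQ, Irvine, JV); (JV, PD, Edison, JV); (JV, PD, Irvine, JV); (OC, NULL, Boston, NULL); (OC, NULL, Kent, NULL); (OC, NULL, Naples, NULL); (NULL, NULL, Paris, NULL)

LEFT JOIN keeps every row from `airports`; unmatched rows get NULL for `flights`'s columns.
Matching on a.code = f.code. A NULL in a compared column never satisfies the condition.
- a (code=DM) has no partner → padded with NULL.
- a (code=OC) has no partner → padded with NULL.
- a (code=JV) pairs with 2 row(s) of f.
- a (code=OC) has no partner → padded with NULL.
- a (code=JV) pairs with 2 row(s) of f.
- a (code=NULL) has no partner → padded with NULL.
- a (code=OC) has no partner → padded with NULL.
After projecting and ordering:
a.code | f.dest | a.city | f.code
DM | NULL | Edison | NULL
JV | BQ | Edison | JV
JV | BQ | Irvine | JV
JV | PD | Edison | JV
JV | PD | Irvine | JV
OC | NULL | Boston | NULL
OC | NULL | Kent | NULL
OC | NULL | Naples | NULL
NULL | NULL | Paris | NULL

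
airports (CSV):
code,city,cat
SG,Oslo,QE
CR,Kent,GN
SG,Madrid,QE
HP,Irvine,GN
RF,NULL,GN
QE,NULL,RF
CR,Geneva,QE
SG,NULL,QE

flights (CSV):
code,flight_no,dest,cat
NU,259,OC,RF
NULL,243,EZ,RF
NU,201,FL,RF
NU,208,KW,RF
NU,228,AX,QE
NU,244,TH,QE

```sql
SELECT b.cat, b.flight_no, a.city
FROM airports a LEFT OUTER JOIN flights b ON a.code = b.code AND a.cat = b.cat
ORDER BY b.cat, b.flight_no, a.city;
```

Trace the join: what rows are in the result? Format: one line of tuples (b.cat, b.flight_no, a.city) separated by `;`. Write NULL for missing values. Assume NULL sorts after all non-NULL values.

(NULL, NULL, Geneva); (NULL, NULL, Irvine); (NULL, NULL, Kent); (NULL, NULL, Madrid); (NULL, NULL, Oslo); (NULL, NULL, NULL); (NULL, NULL, NULL); (NULL, NULL, NULL)

LEFT JOIN keeps every row from `airports`; unmatched rows get NULL for `flights`'s columns.
Matching on a.code = b.code AND a.cat = b.cat. A NULL in a compared column never satisfies the condition.
- a (code=SG, cat=QE) has no partner → padded with NULL.
- a (code=CR, cat=GN) has no partner → padded with NULL.
- a (code=SG, cat=QE) has no partner → padded with NULL.
- a (code=HP, cat=GN) has no partner → padded with NULL.
- a (code=RF, cat=GN) has no partner → padded with NULL.
- a (code=QE, cat=RF) has no partner → padded with NULL.
- a (code=CR, cat=QE) has no partner → padded with NULL.
- a (code=SG, cat=QE) has no partner → padded with NULL.
After projecting and ordering:
b.cat | b.flight_no | a.city
NULL | NULL | Geneva
NULL | NULL | Irvine
NULL | NULL | Kent
NULL | NULL | Madrid
NULL | NULL | Oslo
NULL | NULL | NULL
NULL | NULL | NULL
NULL | NULL | NULL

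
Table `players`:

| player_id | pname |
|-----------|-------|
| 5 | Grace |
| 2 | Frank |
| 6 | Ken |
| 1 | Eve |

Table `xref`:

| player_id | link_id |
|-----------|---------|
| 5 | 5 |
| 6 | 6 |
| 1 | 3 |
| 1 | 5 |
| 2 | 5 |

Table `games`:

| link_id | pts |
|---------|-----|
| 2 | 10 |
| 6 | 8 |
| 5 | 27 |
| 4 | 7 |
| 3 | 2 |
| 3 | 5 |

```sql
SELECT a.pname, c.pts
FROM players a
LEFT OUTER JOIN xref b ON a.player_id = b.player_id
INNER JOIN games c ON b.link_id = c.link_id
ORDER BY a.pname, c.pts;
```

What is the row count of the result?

6

Evaluate left to right. First `players a LEFT JOIN xref b` on player_id: 5 row(s).
Then INNER JOIN `games c` on link_id: keep only rows whose b.link_id appears in c.
Result: 6 row(s).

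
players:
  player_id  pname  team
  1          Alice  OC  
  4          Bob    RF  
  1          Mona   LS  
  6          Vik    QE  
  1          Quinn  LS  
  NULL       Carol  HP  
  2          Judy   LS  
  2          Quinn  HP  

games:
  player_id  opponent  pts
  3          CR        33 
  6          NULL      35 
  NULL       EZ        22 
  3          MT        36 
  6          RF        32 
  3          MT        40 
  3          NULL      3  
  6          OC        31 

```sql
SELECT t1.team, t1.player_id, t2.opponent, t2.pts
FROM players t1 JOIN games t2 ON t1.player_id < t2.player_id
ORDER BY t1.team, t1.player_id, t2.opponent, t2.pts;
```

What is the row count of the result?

38

INNER JOIN keeps only pairs where the ON condition holds.
Matching on t1.player_id < t2.player_id. A NULL in a compared column never satisfies the condition.
- t1 row (player_id=1): matches 7 t2 row(s) → 7 output row(s).
- t1 row (player_id=4): matches 3 t2 row(s) → 3 output row(s).
- t1 row (player_id=1): matches 7 t2 row(s) → 7 output row(s).
- t1 row (player_id=6): no match → dropped.
- t1 row (player_id=1): matches 7 t2 row(s) → 7 output row(s).
- t1 row (player_id=NULL): no match → dropped.
- t1 row (player_id=2): matches 7 t2 row(s) → 7 output row(s).
- t1 row (player_id=2): matches 7 t2 row(s) → 7 output row(s).
Total: 38 rows.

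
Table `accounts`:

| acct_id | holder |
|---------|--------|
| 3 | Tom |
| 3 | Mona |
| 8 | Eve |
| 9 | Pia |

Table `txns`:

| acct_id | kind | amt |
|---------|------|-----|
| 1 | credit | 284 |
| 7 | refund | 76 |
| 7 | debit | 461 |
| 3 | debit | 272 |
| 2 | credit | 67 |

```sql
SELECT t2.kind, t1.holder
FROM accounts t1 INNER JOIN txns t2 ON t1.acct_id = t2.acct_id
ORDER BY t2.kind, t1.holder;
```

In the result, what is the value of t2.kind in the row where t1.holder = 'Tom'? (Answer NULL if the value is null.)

INNER JOIN keeps only pairs where the ON condition holds.
Matching on t1.acct_id = t2.acct_id.
- t1[0] acct_id=3 → 1 match(es) in t2 → 1 row(s).
- t1[1] acct_id=3 → 1 match(es) in t2 → 1 row(s).
- t1[2] acct_id=8 → no match; dropped.
- t1[3] acct_id=9 → no match; dropped.

debit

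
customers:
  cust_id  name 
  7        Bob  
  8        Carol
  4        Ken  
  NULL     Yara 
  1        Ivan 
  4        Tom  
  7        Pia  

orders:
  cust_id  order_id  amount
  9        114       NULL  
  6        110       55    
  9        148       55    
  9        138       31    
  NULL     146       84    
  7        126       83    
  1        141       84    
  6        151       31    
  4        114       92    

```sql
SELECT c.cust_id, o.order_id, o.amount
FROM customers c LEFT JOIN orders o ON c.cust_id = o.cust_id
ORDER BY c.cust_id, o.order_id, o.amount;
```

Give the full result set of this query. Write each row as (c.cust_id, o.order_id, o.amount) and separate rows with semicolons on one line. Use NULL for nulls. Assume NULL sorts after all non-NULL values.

(1, 141, 84); (4, 114, 92); (4, 114, 92); (7, 126, 83); (7, 126, 83); (8, NULL, NULL); (NULL, NULL, NULL)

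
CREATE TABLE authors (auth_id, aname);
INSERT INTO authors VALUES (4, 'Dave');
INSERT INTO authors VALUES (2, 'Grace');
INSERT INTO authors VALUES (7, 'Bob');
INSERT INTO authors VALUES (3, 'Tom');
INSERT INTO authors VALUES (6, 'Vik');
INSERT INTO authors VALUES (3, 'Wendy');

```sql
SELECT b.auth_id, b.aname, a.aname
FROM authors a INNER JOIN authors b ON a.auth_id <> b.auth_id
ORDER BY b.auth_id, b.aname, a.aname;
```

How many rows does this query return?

INNER JOIN keeps only pairs where the ON condition holds.
Matching on a.auth_id <> b.auth_id.
- a row (auth_id=4): matches 5 b row(s) → 5 output row(s).
- a row (auth_id=2): matches 5 b row(s) → 5 output row(s).
- a row (auth_id=7): matches 5 b row(s) → 5 output row(s).
- a row (auth_id=3): matches 4 b row(s) → 4 output row(s).
- a row (auth_id=6): matches 5 b row(s) → 5 output row(s).
- a row (auth_id=3): matches 4 b row(s) → 4 output row(s).
Total: 28 rows.

28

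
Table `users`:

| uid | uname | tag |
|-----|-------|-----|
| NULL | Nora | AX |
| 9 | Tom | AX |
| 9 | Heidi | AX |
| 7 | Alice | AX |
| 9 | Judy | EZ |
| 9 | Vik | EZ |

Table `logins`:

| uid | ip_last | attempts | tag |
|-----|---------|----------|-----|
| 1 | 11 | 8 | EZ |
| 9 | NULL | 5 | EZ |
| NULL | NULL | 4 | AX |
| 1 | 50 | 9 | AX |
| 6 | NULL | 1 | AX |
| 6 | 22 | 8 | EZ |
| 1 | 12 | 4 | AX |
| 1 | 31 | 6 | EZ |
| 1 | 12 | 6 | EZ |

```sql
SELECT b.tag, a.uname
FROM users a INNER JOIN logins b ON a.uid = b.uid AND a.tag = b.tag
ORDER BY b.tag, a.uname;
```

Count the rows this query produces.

2

INNER JOIN keeps only pairs where the ON condition holds.
Matching on a.uid = b.uid AND a.tag = b.tag. A NULL in a compared column never satisfies the condition.
- uid=NULL, tag=AX: no matching b row, dropped.
- uid=9, tag=AX: no matching b row, dropped.
- uid=9, tag=AX: no matching b row, dropped.
- uid=7, tag=AX: no matching b row, dropped.
- uid=9, tag=EZ: 1 matching b row(s), so 1 row(s) emitted.
- uid=9, tag=EZ: 1 matching b row(s), so 1 row(s) emitted.
Total: 2 rows.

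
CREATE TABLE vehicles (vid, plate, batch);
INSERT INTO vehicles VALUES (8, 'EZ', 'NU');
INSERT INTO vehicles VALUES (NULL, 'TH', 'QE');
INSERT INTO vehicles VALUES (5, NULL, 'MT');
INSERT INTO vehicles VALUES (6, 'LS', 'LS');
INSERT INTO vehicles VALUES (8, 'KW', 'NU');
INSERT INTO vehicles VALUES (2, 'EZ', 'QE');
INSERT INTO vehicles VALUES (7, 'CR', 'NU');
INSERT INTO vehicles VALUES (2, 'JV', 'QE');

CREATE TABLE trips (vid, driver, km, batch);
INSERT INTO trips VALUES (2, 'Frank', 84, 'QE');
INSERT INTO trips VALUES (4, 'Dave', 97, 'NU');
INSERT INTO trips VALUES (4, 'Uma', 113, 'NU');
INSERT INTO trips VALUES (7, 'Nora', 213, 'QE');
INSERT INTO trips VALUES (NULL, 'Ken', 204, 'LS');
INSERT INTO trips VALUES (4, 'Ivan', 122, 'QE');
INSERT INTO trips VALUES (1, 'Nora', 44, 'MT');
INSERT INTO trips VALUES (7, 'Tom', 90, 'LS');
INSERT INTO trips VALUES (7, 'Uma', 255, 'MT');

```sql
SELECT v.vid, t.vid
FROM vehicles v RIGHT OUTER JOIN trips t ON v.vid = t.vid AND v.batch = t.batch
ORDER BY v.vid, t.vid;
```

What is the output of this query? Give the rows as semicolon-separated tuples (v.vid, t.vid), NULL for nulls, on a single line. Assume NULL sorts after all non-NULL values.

RIGHT JOIN keeps every row from `trips`; unmatched rows get NULL for `vehicles`'s columns.
Matching on v.vid = t.vid AND v.batch = t.batch. A NULL in a compared column never satisfies the condition.
- v[0] vid=8, batch=NU → no match.
- v[1] vid=NULL, batch=QE → no match.
- v[2] vid=5, batch=MT → no match.
- v[3] vid=6, batch=LS → no match.
- v[4] vid=8, batch=NU → no match.
- v[5] vid=2, batch=QE → 1 match(es) in t → 1 row(s).
- v[6] vid=7, batch=NU → no match.
- v[7] vid=2, batch=QE → 1 match(es) in t → 1 row(s).
- 8 row(s) from t found no v partner → padded with NULL.
After projecting and ordering:
v.vid | t.vid
2 | 2
2 | 2
NULL | 1
NULL | 4
NULL | 4
NULL | 4
NULL | 7
NULL | 7
NULL | 7
NULL | NULL

(2, 2); (2, 2); (NULL, 1); (NULL, 4); (NULL, 4); (NULL, 4); (NULL, 7); (NULL, 7); (NULL, 7); (NULL, NULL)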